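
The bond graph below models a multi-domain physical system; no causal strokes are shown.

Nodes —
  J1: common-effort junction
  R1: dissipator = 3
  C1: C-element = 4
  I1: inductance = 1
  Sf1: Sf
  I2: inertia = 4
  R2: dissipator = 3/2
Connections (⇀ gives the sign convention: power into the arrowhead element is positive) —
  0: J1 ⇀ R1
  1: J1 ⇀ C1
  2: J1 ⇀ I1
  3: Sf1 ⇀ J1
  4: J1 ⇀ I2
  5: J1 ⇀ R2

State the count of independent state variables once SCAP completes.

3  (C1, I1, I2 all integral)

β3 →Sf1  (source Sf1 imposes f)
β1 →J1  (C1 integral (e out))
β0 →R1  (J1 effort already set via bond 1)
β2 →I1  (0-jn J1 has e-setter on 1)
β4 →I2  (0-jn J1 has e-setter on 1)
β5 →R2  (common-e at J1 fixed by 1)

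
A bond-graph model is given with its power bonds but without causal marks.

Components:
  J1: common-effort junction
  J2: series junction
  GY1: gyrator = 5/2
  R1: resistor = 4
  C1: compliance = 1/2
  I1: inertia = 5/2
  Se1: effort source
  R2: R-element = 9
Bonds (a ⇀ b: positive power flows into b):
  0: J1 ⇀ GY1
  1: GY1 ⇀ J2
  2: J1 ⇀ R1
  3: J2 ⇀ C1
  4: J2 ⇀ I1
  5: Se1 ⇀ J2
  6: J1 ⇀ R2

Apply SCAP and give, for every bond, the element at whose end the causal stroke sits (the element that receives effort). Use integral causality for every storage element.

b5 |J2  (Se1: effort source, stroke at far end)
b3 |J2  (prefer integral on C1)
b4 |I1  (I1 integral (f out))
b1 |J2  (1-jn J2 has f-setter on 4)
b0 |J1  (GY GY1: same side as bond 1)
b2 |R1  (0-jn J1 has e-setter on 0)
b6 |R2  (0-jn J1 has e-setter on 0)

b0 stroke at J1
b1 stroke at J2
b2 stroke at R1
b3 stroke at J2
b4 stroke at I1
b5 stroke at J2
b6 stroke at R2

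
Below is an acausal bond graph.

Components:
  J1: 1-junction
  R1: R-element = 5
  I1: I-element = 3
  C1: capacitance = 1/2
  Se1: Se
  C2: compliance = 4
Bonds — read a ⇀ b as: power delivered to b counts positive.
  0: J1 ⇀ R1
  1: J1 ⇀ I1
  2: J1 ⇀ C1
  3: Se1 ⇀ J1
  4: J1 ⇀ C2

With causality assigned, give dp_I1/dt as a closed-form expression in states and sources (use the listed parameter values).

β3 |J1  (Se1 fixes effort; stroke away)
β1 |I1  (prefer integral on I1)
β0 |J1  (J1 flow already set via bond 1)
β2 |J1  (J1: bond 1 brought flow, rest push out)
β4 |J1  (J1 flow already set via bond 1)

dp_I1/dt = E_Se1 - 5*p_I1/3 - 2*q_C1 - q_C2/4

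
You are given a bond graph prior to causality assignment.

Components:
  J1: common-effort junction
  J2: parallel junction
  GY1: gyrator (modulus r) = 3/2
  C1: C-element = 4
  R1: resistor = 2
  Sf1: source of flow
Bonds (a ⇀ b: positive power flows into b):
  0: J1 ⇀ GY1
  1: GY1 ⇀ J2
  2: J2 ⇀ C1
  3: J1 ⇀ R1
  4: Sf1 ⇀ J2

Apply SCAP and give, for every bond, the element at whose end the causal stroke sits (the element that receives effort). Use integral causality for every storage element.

#4 stroke→Sf1  (Sf1: flow source, stroke at near end)
#2 stroke→J2  (C1: C, integral causality)
#1 stroke→GY1  (J2 effort already set via bond 2)
#0 stroke→GY1  (GY GY1: same side as bond 1)
#3 stroke→J1  (closing 0-jn rule on J1)

#0 →GY1
#1 →GY1
#2 →J2
#3 →J1
#4 →Sf1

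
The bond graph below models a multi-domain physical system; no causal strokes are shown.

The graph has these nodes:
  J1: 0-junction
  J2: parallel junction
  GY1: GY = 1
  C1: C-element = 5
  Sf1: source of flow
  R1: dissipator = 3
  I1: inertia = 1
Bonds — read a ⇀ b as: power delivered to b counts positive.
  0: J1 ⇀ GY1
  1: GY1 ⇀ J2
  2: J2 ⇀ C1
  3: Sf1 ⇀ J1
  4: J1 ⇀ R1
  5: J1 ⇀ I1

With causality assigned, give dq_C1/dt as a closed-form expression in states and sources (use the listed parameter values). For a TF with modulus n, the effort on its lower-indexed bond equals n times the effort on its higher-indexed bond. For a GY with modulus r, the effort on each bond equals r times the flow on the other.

dq_C1/dt = 3*F_Sf1 - 3*p_I1 - 3*q_C1/5

#3 stroke at Sf1  (Sf1: flow source, stroke at near end)
#2 stroke at J2  (C1 integral (e out))
#1 stroke at GY1  (common-e at J2 fixed by 2)
#0 stroke at GY1  (through GY1, causality inverts; strokes same side of GY1)
#5 stroke at I1  (I1 integral (f out))
#4 stroke at J1  (closing 0-jn rule on J1)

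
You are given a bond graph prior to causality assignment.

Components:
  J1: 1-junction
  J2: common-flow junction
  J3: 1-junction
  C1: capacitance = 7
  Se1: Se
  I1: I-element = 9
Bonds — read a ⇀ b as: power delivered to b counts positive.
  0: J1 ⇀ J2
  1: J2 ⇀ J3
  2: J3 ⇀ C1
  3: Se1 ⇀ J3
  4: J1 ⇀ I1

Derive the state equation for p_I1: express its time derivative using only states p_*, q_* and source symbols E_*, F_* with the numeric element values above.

dp_I1/dt = E_Se1 - q_C1/7

b3 |J3  (Se1: effort source, stroke at far end)
b2 |J3  (C1 integral (e out))
b1 |J2  (only one flow-in slot at J3)
b0 |J1  (J2 needs exactly one f-in)
b4 |I1  (closing 1-jn rule on J1)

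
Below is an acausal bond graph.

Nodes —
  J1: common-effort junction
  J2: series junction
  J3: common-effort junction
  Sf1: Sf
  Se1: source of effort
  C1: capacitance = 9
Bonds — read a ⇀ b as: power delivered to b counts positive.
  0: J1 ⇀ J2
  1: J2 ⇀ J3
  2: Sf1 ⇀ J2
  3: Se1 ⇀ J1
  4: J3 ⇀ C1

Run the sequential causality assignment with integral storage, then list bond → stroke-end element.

β2 |Sf1  (Sf1 (Sf) sets flow on bond)
β3 |J1  (source Se1 imposes e)
β0 |J2  (J1 effort already set via bond 3)
β1 |J2  (J2: bond 2 brought flow, rest push out)
β4 |J3  (closing 0-jn rule on J3)

#0 stroke at J2
#1 stroke at J2
#2 stroke at Sf1
#3 stroke at J1
#4 stroke at J3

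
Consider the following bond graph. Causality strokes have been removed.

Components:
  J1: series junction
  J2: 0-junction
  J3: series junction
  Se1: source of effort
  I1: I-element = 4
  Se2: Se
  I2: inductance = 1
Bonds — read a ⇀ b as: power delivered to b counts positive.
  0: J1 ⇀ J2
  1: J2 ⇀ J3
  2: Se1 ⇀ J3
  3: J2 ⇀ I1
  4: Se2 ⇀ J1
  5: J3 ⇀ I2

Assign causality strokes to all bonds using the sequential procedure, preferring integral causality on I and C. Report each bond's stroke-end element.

bond 2 stroke→J3  (Se1 fixes effort; stroke away)
bond 4 stroke→J1  (Se2: effort source, stroke at far end)
bond 0 stroke→J2  (only one flow-in slot at J1)
bond 1 stroke→J3  (common-e at J2 fixed by 0)
bond 3 stroke→I1  (common-e at J2 fixed by 0)
bond 5 stroke→I2  (J3 needs exactly one f-in)

bond 0 →J2
bond 1 →J3
bond 2 →J3
bond 3 →I1
bond 4 →J1
bond 5 →I2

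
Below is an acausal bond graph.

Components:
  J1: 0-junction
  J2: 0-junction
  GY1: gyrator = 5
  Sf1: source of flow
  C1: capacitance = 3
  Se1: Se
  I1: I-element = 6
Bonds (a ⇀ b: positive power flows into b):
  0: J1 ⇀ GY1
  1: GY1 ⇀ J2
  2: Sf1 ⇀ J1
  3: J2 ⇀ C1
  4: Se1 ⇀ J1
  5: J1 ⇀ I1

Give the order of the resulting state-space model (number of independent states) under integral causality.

b2 stroke at Sf1  (Sf1 fixes flow; stroke at Sf1)
b4 stroke at J1  (Se1: effort source, stroke at far end)
b0 stroke at GY1  (J1 effort already set via bond 4)
b5 stroke at I1  (J1 effort already set via bond 4)
b1 stroke at GY1  (GY1 both-in/both-out from 0)
b3 stroke at J2  (J2 needs exactly one e-in)

2  (C1, I1 all integral)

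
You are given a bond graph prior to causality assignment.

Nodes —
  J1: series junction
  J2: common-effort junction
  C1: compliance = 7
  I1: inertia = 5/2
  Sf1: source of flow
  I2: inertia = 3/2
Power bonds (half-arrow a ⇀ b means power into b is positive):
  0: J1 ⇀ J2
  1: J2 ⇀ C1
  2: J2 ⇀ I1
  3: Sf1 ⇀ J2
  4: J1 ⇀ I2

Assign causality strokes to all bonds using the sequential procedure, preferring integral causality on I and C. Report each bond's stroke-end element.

#0 stroke→J1
#1 stroke→J2
#2 stroke→I1
#3 stroke→Sf1
#4 stroke→I2

#3 |Sf1  (source Sf1 imposes f)
#1 |J2  (C1: C, integral causality)
#0 |J1  (common-e at J2 fixed by 1)
#2 |I1  (J2 effort already set via bond 1)
#4 |I2  (J1: last free bond brings flow in)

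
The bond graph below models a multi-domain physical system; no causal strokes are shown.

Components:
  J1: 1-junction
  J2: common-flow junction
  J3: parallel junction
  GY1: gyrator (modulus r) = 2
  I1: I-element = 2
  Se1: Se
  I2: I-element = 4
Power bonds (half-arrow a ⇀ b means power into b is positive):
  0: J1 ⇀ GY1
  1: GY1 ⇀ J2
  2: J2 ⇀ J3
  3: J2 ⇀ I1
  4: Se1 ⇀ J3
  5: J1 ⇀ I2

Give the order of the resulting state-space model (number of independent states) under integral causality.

2  (I1, I2 all integral)

#4 →J3  (source Se1 imposes e)
#2 →J2  (J3 effort already set via bond 4)
#3 →I1  (I1 integral (f out))
#1 →J2  (common-f at J2 fixed by 3)
#0 →J1  (GY GY1: same side as bond 1)
#5 →I2  (closing 1-jn rule on J1)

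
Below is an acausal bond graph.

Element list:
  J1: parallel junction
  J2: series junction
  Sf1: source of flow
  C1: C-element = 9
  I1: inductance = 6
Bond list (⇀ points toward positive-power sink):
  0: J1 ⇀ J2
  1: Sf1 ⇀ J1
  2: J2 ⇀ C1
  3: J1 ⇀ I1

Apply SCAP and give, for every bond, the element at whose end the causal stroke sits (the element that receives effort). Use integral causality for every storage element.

β1 →Sf1  (Sf1 fixes flow; stroke at Sf1)
β2 →J2  (prefer integral on C1)
β0 →J1  (J2 needs exactly one f-in)
β3 →I1  (common-e at J1 fixed by 0)

β0 stroke→J1
β1 stroke→Sf1
β2 stroke→J2
β3 stroke→I1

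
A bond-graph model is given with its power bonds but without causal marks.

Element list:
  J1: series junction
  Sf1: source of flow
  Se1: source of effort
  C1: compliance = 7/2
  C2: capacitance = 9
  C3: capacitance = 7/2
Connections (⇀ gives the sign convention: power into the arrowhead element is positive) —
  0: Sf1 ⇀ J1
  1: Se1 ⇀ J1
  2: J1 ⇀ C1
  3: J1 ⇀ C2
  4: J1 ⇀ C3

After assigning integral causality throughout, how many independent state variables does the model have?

3  (C1, C2, C3 all integral)

bond 0 stroke at Sf1  (source Sf1 imposes f)
bond 1 stroke at J1  (source Se1 imposes e)
bond 2 stroke at J1  (J1 flow already set via bond 0)
bond 3 stroke at J1  (1-jn J1 has f-setter on 0)
bond 4 stroke at J1  (1-jn J1 has f-setter on 0)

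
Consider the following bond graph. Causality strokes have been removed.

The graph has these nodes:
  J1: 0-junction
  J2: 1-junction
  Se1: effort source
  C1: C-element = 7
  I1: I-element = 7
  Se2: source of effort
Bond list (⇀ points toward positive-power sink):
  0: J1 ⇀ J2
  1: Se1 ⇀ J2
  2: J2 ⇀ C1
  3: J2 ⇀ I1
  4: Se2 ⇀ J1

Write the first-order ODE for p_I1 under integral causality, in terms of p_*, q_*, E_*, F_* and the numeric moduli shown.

#1 |J2  (Se1 (Se) sets effort on bond)
#4 |J1  (Se2 (Se) sets effort on bond)
#0 |J2  (common-e at J1 fixed by 4)
#2 |J2  (C1: C, integral causality)
#3 |I1  (only one flow-in slot at J2)

dp_I1/dt = E_Se1 + E_Se2 - q_C1/7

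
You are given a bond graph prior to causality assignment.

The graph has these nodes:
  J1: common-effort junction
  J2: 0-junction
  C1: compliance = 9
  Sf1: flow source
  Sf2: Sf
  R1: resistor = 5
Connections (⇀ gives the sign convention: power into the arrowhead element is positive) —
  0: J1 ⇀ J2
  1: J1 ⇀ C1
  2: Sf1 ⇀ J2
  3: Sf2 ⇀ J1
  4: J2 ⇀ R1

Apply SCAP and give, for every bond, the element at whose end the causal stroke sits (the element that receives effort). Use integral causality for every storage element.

#2 stroke at Sf1  (source Sf1 imposes f)
#3 stroke at Sf2  (source Sf2 imposes f)
#1 stroke at J1  (C1 integral (e out))
#0 stroke at J2  (0-jn J1 has e-setter on 1)
#4 stroke at R1  (0-jn J2 has e-setter on 0)

#0 stroke→J2
#1 stroke→J1
#2 stroke→Sf1
#3 stroke→Sf2
#4 stroke→R1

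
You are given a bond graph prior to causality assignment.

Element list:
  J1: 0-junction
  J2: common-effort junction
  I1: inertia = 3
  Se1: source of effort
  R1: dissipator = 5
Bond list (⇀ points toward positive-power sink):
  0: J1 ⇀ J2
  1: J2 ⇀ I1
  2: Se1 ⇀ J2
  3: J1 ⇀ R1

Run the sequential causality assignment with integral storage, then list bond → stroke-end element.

bond 2 stroke→J2  (Se1 fixes effort; stroke away)
bond 0 stroke→J1  (0-jn J2 has e-setter on 2)
bond 1 stroke→I1  (J2: bond 2 brought effort, rest push out)
bond 3 stroke→R1  (J1: bond 0 brought effort, rest push out)

b0 stroke→J1
b1 stroke→I1
b2 stroke→J2
b3 stroke→R1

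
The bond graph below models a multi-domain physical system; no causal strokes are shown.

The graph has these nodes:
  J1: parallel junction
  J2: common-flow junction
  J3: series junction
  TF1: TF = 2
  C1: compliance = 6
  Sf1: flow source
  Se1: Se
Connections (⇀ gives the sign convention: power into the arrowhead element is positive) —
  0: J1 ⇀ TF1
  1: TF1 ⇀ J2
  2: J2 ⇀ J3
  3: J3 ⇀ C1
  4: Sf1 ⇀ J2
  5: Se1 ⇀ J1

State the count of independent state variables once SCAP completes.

1  (C1 all integral)

bond 4 |Sf1  (Sf1: flow source, stroke at near end)
bond 5 |J1  (Se1: effort source, stroke at far end)
bond 0 |TF1  (common-e at J1 fixed by 5)
bond 1 |J2  (J2: bond 4 brought flow, rest push out)
bond 2 |J2  (J2: bond 4 brought flow, rest push out)
bond 3 |J3  (common-f at J3 fixed by 2)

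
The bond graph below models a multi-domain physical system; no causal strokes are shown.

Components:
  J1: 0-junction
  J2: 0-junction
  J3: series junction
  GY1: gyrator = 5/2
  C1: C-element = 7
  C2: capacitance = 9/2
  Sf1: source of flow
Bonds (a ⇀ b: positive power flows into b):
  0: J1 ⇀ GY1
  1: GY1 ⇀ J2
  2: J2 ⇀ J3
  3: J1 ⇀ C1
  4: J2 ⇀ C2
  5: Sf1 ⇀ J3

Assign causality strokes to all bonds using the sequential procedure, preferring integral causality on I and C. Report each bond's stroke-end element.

bond 0 stroke at GY1
bond 1 stroke at GY1
bond 2 stroke at J3
bond 3 stroke at J1
bond 4 stroke at J2
bond 5 stroke at Sf1

β5 →Sf1  (Sf1 fixes flow; stroke at Sf1)
β2 →J3  (J3 flow already set via bond 5)
β3 →J1  (C1: C, integral causality)
β0 →GY1  (0-jn J1 has e-setter on 3)
β1 →GY1  (through GY1, causality inverts; strokes same side of GY1)
β4 →J2  (only one effort-in slot at J2)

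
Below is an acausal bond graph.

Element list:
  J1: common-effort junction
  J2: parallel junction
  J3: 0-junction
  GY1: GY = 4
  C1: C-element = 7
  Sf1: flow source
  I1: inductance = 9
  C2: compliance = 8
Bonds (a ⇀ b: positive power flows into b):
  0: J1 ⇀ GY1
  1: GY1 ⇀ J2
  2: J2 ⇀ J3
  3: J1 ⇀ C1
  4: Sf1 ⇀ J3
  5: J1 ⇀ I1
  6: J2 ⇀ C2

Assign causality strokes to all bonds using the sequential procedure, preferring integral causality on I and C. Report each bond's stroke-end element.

bond 4 →Sf1  (source Sf1 imposes f)
bond 2 →J3  (only one effort-in slot at J3)
bond 3 →J1  (C1 integral (e out))
bond 0 →GY1  (J1 effort already set via bond 3)
bond 5 →I1  (common-e at J1 fixed by 3)
bond 1 →GY1  (through GY1, causality inverts; strokes same side of GY1)
bond 6 →J2  (only one effort-in slot at J2)

bond 0 |GY1
bond 1 |GY1
bond 2 |J3
bond 3 |J1
bond 4 |Sf1
bond 5 |I1
bond 6 |J2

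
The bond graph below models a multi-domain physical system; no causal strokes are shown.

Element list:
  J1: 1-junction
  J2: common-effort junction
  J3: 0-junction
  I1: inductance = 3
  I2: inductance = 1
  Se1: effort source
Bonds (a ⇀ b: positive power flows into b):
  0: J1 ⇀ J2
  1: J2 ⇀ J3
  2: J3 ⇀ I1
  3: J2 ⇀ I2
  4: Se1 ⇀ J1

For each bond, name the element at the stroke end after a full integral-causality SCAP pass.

b0 →J2
b1 →J3
b2 →I1
b3 →I2
b4 →J1

#4 →J1  (source Se1 imposes e)
#0 →J2  (J1 needs exactly one f-in)
#1 →J3  (J2 effort already set via bond 0)
#3 →I2  (common-e at J2 fixed by 0)
#2 →I1  (common-e at J3 fixed by 1)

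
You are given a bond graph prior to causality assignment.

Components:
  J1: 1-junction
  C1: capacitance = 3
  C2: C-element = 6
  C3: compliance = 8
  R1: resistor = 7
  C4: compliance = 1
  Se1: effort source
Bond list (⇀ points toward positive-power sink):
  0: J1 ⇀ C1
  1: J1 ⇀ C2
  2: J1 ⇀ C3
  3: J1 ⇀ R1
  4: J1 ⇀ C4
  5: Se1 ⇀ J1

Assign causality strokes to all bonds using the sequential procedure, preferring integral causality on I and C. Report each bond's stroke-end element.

b5 stroke at J1  (Se1: effort source, stroke at far end)
b0 stroke at J1  (C1: C, integral causality)
b1 stroke at J1  (C2: C, integral causality)
b2 stroke at J1  (prefer integral on C3)
b4 stroke at J1  (prefer integral on C4)
b3 stroke at R1  (J1 needs exactly one f-in)

#0 stroke→J1
#1 stroke→J1
#2 stroke→J1
#3 stroke→R1
#4 stroke→J1
#5 stroke→J1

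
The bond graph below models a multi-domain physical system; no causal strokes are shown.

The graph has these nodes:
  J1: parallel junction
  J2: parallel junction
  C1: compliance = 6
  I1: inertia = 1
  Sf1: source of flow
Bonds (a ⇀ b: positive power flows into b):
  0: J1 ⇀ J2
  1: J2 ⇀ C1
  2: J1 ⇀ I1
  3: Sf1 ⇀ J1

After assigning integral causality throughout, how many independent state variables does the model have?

2  (C1, I1 all integral)

b3 |Sf1  (source Sf1 imposes f)
b1 |J2  (C1 integral (e out))
b0 |J1  (J2: bond 1 brought effort, rest push out)
b2 |I1  (J1: bond 0 brought effort, rest push out)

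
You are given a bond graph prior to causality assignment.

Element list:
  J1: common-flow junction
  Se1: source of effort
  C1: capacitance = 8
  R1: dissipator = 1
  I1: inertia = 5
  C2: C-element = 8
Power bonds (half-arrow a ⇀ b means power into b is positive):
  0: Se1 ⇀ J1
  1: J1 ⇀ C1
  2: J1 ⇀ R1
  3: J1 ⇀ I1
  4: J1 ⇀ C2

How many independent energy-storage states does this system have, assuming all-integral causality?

β0 stroke→J1  (Se1: effort source, stroke at far end)
β1 stroke→J1  (C1: C, integral causality)
β3 stroke→I1  (I1 integral (f out))
β2 stroke→J1  (J1 flow already set via bond 3)
β4 stroke→J1  (1-jn J1 has f-setter on 3)

3  (C1, C2, I1 all integral)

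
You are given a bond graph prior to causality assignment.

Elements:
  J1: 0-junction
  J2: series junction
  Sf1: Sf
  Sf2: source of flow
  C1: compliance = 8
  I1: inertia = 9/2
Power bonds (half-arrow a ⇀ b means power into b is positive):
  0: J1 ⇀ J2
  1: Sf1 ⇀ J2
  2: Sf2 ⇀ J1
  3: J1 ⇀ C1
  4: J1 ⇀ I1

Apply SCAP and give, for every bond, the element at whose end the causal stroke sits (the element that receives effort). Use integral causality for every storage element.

b1 stroke→Sf1  (Sf1: flow source, stroke at near end)
b2 stroke→Sf2  (Sf2: flow source, stroke at near end)
b0 stroke→J2  (J2 flow already set via bond 1)
b3 stroke→J1  (C1 integral (e out))
b4 stroke→I1  (J1: bond 3 brought effort, rest push out)

b0 stroke at J2
b1 stroke at Sf1
b2 stroke at Sf2
b3 stroke at J1
b4 stroke at I1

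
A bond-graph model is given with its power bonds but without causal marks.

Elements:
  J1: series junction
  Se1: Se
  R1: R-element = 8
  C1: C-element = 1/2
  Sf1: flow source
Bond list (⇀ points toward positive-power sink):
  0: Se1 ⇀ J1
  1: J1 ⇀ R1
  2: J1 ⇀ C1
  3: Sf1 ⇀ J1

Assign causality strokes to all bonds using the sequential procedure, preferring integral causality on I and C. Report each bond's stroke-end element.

β0 |J1
β1 |J1
β2 |J1
β3 |Sf1

b0 →J1  (Se1 (Se) sets effort on bond)
b3 →Sf1  (Sf1 (Sf) sets flow on bond)
b1 →J1  (J1 flow already set via bond 3)
b2 →J1  (1-jn J1 has f-setter on 3)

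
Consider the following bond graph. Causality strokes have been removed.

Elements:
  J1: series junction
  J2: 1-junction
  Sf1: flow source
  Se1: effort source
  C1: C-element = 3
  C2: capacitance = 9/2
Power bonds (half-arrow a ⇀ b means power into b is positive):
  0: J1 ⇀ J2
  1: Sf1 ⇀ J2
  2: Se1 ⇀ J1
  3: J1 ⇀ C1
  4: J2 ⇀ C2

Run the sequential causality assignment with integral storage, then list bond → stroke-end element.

b1 stroke at Sf1  (source Sf1 imposes f)
b2 stroke at J1  (Se1: effort source, stroke at far end)
b0 stroke at J2  (common-f at J2 fixed by 1)
b4 stroke at J2  (common-f at J2 fixed by 1)
b3 stroke at J1  (J1 flow already set via bond 0)

bond 0 stroke→J2
bond 1 stroke→Sf1
bond 2 stroke→J1
bond 3 stroke→J1
bond 4 stroke→J2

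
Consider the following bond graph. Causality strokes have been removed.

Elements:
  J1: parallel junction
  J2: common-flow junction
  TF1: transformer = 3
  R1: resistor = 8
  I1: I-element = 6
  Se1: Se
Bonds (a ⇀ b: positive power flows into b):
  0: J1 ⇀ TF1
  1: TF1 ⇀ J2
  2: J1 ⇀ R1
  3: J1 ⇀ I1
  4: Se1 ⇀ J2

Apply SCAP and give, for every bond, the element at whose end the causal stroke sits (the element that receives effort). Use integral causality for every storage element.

β4 stroke→J2  (Se1 (Se) sets effort on bond)
β1 stroke→TF1  (closing 1-jn rule on J2)
β0 stroke→J1  (TF1 one-in-one-out from 1)
β2 stroke→R1  (0-jn J1 has e-setter on 0)
β3 stroke→I1  (common-e at J1 fixed by 0)

bond 0 stroke at J1
bond 1 stroke at TF1
bond 2 stroke at R1
bond 3 stroke at I1
bond 4 stroke at J2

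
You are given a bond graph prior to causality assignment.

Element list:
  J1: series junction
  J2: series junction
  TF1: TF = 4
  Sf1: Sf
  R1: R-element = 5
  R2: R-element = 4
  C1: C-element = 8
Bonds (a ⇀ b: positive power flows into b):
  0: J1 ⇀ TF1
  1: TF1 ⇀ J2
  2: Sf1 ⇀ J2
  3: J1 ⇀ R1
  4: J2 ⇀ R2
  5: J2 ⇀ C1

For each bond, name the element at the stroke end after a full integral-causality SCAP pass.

β2 stroke→Sf1  (Sf1: flow source, stroke at near end)
β1 stroke→J2  (J2: bond 2 brought flow, rest push out)
β4 stroke→J2  (J2 flow already set via bond 2)
β5 stroke→J2  (1-jn J2 has f-setter on 2)
β0 stroke→TF1  (TF1 one-in-one-out from 1)
β3 stroke→J1  (J1: bond 0 brought flow, rest push out)

β0 |TF1
β1 |J2
β2 |Sf1
β3 |J1
β4 |J2
β5 |J2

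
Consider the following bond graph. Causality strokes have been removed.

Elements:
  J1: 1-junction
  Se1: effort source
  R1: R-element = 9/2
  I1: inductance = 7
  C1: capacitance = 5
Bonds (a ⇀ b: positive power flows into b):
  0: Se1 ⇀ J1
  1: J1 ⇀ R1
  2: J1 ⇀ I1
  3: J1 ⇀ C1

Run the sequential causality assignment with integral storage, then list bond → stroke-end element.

β0 |J1
β1 |J1
β2 |I1
β3 |J1

bond 0 stroke at J1  (Se1 (Se) sets effort on bond)
bond 2 stroke at I1  (prefer integral on I1)
bond 1 stroke at J1  (J1 flow already set via bond 2)
bond 3 stroke at J1  (1-jn J1 has f-setter on 2)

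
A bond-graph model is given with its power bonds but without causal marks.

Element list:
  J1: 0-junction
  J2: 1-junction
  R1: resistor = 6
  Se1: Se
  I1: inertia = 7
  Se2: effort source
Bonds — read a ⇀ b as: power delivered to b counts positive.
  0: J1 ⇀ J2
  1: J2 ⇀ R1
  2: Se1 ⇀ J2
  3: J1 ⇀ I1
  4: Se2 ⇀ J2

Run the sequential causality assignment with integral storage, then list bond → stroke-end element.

bond 2 →J2  (Se1 (Se) sets effort on bond)
bond 4 →J2  (Se2 fixes effort; stroke away)
bond 3 →I1  (prefer integral on I1)
bond 0 →J1  (J1: last free bond brings effort in)
bond 1 →J2  (1-jn J2 has f-setter on 0)

β0 stroke→J1
β1 stroke→J2
β2 stroke→J2
β3 stroke→I1
β4 stroke→J2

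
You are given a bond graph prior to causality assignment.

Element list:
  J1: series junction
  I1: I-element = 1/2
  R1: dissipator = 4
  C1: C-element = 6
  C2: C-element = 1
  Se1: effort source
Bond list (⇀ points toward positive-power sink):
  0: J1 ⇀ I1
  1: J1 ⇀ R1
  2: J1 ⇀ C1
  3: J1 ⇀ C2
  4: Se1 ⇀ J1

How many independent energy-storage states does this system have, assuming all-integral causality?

bond 4 stroke→J1  (Se1 (Se) sets effort on bond)
bond 0 stroke→I1  (prefer integral on I1)
bond 1 stroke→J1  (J1: bond 0 brought flow, rest push out)
bond 2 stroke→J1  (J1 flow already set via bond 0)
bond 3 stroke→J1  (J1 flow already set via bond 0)

3  (C1, C2, I1 all integral)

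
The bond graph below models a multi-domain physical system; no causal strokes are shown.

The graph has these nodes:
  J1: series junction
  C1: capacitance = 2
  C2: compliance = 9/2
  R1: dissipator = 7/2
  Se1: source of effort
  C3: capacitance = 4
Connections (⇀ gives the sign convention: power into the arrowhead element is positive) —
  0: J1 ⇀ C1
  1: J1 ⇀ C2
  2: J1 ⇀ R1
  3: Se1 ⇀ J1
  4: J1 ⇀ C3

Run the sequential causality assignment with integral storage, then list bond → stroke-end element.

b3 stroke→J1  (source Se1 imposes e)
b0 stroke→J1  (C1 integral (e out))
b1 stroke→J1  (C2 outputs effort q/C2)
b4 stroke→J1  (C3: C, integral causality)
b2 stroke→R1  (J1: last free bond brings flow in)

bond 0 |J1
bond 1 |J1
bond 2 |R1
bond 3 |J1
bond 4 |J1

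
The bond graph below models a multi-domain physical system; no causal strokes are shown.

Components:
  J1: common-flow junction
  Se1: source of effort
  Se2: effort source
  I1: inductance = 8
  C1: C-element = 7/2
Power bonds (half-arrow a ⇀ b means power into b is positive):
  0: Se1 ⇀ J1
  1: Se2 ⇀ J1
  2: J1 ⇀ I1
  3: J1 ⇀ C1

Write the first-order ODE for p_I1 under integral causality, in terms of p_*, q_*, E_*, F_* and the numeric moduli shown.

dp_I1/dt = E_Se1 + E_Se2 - 2*q_C1/7

bond 0 stroke at J1  (Se1 (Se) sets effort on bond)
bond 1 stroke at J1  (Se2 (Se) sets effort on bond)
bond 2 stroke at I1  (prefer integral on I1)
bond 3 stroke at J1  (J1 flow already set via bond 2)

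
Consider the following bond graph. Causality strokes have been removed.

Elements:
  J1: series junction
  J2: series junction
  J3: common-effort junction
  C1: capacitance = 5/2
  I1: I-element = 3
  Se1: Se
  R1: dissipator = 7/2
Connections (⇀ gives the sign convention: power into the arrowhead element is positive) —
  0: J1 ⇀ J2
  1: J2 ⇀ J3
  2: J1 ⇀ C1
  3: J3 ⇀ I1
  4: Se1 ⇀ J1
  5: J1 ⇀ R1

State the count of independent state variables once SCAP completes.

b4 stroke at J1  (Se1: effort source, stroke at far end)
b2 stroke at J1  (C1: C, integral causality)
b3 stroke at I1  (prefer integral on I1)
b1 stroke at J3  (closing 0-jn rule on J3)
b0 stroke at J2  (J2: bond 1 brought flow, rest push out)
b5 stroke at J1  (J1 flow already set via bond 0)

2  (C1, I1 all integral)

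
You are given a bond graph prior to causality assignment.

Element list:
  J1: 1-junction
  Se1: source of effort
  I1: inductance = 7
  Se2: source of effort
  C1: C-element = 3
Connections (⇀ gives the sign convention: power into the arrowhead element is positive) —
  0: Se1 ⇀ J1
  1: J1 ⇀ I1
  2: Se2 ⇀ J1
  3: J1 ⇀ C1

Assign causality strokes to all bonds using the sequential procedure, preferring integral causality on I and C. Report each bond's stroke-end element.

bond 0 |J1  (Se1 (Se) sets effort on bond)
bond 2 |J1  (source Se2 imposes e)
bond 1 |I1  (prefer integral on I1)
bond 3 |J1  (J1: bond 1 brought flow, rest push out)

b0 →J1
b1 →I1
b2 →J1
b3 →J1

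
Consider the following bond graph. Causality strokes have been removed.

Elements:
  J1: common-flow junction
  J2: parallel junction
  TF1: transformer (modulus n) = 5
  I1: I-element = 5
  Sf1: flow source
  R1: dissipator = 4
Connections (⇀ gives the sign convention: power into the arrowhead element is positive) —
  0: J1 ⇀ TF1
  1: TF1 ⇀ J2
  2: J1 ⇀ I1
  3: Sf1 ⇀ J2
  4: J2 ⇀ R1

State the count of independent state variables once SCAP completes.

1  (I1 all integral)

b3 →Sf1  (source Sf1 imposes f)
b2 →I1  (prefer integral on I1)
b0 →J1  (common-f at J1 fixed by 2)
b1 →TF1  (through TF1, causality passes straight; one stroke at TF1)
b4 →J2  (closing 0-jn rule on J2)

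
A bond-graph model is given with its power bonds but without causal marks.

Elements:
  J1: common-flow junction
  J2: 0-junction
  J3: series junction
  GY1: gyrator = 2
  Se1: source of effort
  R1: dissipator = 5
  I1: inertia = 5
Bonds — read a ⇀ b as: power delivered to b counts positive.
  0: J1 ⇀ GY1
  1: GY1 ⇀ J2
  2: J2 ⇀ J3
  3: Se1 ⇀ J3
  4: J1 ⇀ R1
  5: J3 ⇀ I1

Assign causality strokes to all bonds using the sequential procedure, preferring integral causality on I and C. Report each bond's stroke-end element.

β0 |J1
β1 |J2
β2 |J3
β3 |J3
β4 |R1
β5 |I1

b3 stroke→J3  (Se1 fixes effort; stroke away)
b5 stroke→I1  (I1 integral (f out))
b2 stroke→J3  (J3 flow already set via bond 5)
b1 stroke→J2  (J2 needs exactly one e-in)
b0 stroke→J1  (GY1: gyrator matches bond 1)
b4 stroke→R1  (closing 1-jn rule on J1)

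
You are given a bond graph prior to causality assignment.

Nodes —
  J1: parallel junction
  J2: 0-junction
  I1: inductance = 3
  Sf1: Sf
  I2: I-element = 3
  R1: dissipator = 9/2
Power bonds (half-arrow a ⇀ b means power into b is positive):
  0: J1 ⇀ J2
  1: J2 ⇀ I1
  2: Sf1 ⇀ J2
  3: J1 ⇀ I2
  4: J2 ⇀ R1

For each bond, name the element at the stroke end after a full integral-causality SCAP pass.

b0 stroke at J1
b1 stroke at I1
b2 stroke at Sf1
b3 stroke at I2
b4 stroke at J2

β2 |Sf1  (Sf1: flow source, stroke at near end)
β1 |I1  (I1 outputs flow p/I1)
β3 |I2  (I2: I, integral causality)
β0 |J1  (J1: last free bond brings effort in)
β4 |J2  (closing 0-jn rule on J2)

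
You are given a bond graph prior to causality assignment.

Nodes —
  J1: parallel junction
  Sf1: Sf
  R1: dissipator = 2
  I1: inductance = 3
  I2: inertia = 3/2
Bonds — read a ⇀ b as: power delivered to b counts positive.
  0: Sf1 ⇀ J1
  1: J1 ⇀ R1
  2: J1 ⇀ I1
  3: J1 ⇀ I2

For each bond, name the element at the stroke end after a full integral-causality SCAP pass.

β0 stroke→Sf1  (Sf1 (Sf) sets flow on bond)
β2 stroke→I1  (prefer integral on I1)
β3 stroke→I2  (I2 integral (f out))
β1 stroke→J1  (only one effort-in slot at J1)

β0 |Sf1
β1 |J1
β2 |I1
β3 |I2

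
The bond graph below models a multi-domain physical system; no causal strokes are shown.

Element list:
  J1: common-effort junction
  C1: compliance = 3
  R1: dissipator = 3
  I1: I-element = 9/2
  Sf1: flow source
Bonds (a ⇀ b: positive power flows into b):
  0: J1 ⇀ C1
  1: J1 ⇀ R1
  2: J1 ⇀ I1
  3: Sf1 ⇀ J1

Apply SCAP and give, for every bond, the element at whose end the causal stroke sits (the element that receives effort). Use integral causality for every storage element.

bond 3 stroke at Sf1  (Sf1 fixes flow; stroke at Sf1)
bond 0 stroke at J1  (C1: C, integral causality)
bond 1 stroke at R1  (J1 effort already set via bond 0)
bond 2 stroke at I1  (J1: bond 0 brought effort, rest push out)

bond 0 |J1
bond 1 |R1
bond 2 |I1
bond 3 |Sf1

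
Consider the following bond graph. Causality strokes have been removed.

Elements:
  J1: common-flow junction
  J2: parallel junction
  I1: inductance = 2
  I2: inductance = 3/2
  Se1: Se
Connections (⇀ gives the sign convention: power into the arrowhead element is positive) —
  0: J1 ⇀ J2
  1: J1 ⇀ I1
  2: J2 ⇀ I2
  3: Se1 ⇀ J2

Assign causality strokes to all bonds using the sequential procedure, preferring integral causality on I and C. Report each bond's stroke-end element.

#3 |J2  (Se1 (Se) sets effort on bond)
#0 |J1  (J2 effort already set via bond 3)
#2 |I2  (0-jn J2 has e-setter on 3)
#1 |I1  (closing 1-jn rule on J1)

β0 |J1
β1 |I1
β2 |I2
β3 |J2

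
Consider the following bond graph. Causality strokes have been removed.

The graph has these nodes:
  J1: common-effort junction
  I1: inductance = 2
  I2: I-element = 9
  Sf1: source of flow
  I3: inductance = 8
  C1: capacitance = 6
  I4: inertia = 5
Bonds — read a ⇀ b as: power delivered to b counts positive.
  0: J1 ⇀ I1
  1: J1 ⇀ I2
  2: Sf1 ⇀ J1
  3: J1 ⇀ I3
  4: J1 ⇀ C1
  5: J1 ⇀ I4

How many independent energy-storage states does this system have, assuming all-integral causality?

bond 2 |Sf1  (Sf1 (Sf) sets flow on bond)
bond 0 |I1  (I1 integral (f out))
bond 1 |I2  (I2: I, integral causality)
bond 3 |I3  (I3: I, integral causality)
bond 4 |J1  (C1 integral (e out))
bond 5 |I4  (J1: bond 4 brought effort, rest push out)

5  (C1, I1, I2, I3, I4 all integral)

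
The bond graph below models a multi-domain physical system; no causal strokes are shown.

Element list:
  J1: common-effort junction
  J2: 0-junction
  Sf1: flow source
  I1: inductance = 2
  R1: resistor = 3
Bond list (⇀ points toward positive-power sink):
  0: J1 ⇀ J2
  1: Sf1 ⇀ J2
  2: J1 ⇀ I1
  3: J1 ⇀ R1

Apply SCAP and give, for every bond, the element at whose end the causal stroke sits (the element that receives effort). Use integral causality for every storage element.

#1 →Sf1  (Sf1 fixes flow; stroke at Sf1)
#0 →J2  (J2: last free bond brings effort in)
#2 →I1  (I1 outputs flow p/I1)
#3 →J1  (J1: last free bond brings effort in)

β0 →J2
β1 →Sf1
β2 →I1
β3 →J1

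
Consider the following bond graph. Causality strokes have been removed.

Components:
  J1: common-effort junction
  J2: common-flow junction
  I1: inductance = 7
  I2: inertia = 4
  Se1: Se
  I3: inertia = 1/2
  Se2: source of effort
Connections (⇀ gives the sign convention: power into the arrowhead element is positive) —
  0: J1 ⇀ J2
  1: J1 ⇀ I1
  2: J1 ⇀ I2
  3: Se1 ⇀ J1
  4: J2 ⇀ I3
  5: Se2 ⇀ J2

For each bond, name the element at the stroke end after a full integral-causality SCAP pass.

b0 stroke at J2
b1 stroke at I1
b2 stroke at I2
b3 stroke at J1
b4 stroke at I3
b5 stroke at J2

bond 3 |J1  (Se1 (Se) sets effort on bond)
bond 5 |J2  (source Se2 imposes e)
bond 0 |J2  (J1 effort already set via bond 3)
bond 1 |I1  (J1: bond 3 brought effort, rest push out)
bond 2 |I2  (0-jn J1 has e-setter on 3)
bond 4 |I3  (J2 needs exactly one f-in)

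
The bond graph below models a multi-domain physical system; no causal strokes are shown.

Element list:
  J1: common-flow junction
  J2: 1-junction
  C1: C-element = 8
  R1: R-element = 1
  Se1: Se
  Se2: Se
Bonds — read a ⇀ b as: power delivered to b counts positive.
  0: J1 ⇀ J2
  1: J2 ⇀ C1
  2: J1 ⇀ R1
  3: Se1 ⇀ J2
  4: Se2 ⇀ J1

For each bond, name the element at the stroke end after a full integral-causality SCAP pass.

b3 stroke→J2  (Se1 fixes effort; stroke away)
b4 stroke→J1  (source Se2 imposes e)
b1 stroke→J2  (prefer integral on C1)
b0 stroke→J1  (J2 needs exactly one f-in)
b2 stroke→R1  (closing 1-jn rule on J1)

b0 →J1
b1 →J2
b2 →R1
b3 →J2
b4 →J1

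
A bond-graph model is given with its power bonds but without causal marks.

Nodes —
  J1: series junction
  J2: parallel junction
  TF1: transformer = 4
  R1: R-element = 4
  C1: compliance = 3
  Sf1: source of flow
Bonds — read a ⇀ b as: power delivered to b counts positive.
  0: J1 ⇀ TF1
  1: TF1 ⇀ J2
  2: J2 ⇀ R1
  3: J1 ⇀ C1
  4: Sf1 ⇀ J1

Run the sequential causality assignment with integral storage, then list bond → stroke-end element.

bond 4 stroke→Sf1  (Sf1 fixes flow; stroke at Sf1)
bond 0 stroke→J1  (J1: bond 4 brought flow, rest push out)
bond 3 stroke→J1  (1-jn J1 has f-setter on 4)
bond 1 stroke→TF1  (through TF1, causality passes straight; one stroke at TF1)
bond 2 stroke→J2  (J2 needs exactly one e-in)

#0 stroke at J1
#1 stroke at TF1
#2 stroke at J2
#3 stroke at J1
#4 stroke at Sf1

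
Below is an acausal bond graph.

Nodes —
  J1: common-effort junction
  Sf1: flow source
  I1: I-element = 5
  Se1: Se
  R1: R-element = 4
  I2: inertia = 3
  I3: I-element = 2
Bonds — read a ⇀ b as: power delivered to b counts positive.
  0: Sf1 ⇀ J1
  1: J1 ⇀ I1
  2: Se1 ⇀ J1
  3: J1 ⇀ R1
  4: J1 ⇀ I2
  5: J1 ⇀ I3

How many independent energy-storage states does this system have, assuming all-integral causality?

3  (I1, I2, I3 all integral)

bond 0 stroke at Sf1  (Sf1: flow source, stroke at near end)
bond 2 stroke at J1  (Se1: effort source, stroke at far end)
bond 1 stroke at I1  (J1 effort already set via bond 2)
bond 3 stroke at R1  (J1: bond 2 brought effort, rest push out)
bond 4 stroke at I2  (J1 effort already set via bond 2)
bond 5 stroke at I3  (0-jn J1 has e-setter on 2)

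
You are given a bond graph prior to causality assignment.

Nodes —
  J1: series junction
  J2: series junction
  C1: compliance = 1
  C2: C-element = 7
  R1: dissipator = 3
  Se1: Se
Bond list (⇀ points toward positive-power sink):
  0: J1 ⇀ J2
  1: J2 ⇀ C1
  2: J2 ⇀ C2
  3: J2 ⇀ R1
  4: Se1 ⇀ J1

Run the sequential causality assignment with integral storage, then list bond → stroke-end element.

β4 |J1  (Se1 fixes effort; stroke away)
β0 |J2  (J1 needs exactly one f-in)
β1 |J2  (C1: C, integral causality)
β2 |J2  (C2 integral (e out))
β3 |R1  (J2 needs exactly one f-in)

b0 stroke at J2
b1 stroke at J2
b2 stroke at J2
b3 stroke at R1
b4 stroke at J1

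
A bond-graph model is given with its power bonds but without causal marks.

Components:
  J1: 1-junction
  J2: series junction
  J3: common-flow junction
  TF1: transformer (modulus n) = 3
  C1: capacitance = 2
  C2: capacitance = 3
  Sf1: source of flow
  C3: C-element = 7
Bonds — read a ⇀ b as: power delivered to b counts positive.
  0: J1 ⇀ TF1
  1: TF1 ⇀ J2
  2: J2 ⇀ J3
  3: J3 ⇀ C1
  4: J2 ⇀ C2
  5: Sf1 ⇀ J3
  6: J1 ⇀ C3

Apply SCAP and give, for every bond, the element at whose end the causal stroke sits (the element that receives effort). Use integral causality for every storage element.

β0 stroke at TF1
β1 stroke at J2
β2 stroke at J3
β3 stroke at J3
β4 stroke at J2
β5 stroke at Sf1
β6 stroke at J1

β5 →Sf1  (source Sf1 imposes f)
β2 →J3  (common-f at J3 fixed by 5)
β3 →J3  (J3: bond 5 brought flow, rest push out)
β1 →J2  (common-f at J2 fixed by 2)
β4 →J2  (common-f at J2 fixed by 2)
β0 →TF1  (through TF1, causality passes straight; one stroke at TF1)
β6 →J1  (J1 flow already set via bond 0)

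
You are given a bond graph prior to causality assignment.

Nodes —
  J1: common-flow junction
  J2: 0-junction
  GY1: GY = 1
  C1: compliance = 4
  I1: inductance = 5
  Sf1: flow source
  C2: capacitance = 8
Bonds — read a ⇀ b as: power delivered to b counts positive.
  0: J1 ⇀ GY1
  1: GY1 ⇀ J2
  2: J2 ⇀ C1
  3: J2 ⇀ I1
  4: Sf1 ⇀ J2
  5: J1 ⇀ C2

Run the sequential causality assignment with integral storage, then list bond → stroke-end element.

β4 →Sf1  (Sf1 (Sf) sets flow on bond)
β2 →J2  (C1: C, integral causality)
β1 →GY1  (J2 effort already set via bond 2)
β3 →I1  (J2: bond 2 brought effort, rest push out)
β0 →GY1  (GY GY1: same side as bond 1)
β5 →J1  (1-jn J1 has f-setter on 0)

bond 0 stroke→GY1
bond 1 stroke→GY1
bond 2 stroke→J2
bond 3 stroke→I1
bond 4 stroke→Sf1
bond 5 stroke→J1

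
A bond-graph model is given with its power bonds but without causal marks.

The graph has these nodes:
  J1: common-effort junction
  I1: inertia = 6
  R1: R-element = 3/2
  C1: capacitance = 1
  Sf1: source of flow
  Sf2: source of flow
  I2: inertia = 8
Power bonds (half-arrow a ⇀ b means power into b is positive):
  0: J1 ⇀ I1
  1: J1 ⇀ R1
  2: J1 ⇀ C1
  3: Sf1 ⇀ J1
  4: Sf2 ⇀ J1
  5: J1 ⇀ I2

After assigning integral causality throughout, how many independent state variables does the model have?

#3 →Sf1  (Sf1 (Sf) sets flow on bond)
#4 →Sf2  (Sf2: flow source, stroke at near end)
#0 →I1  (I1 outputs flow p/I1)
#2 →J1  (C1: C, integral causality)
#1 →R1  (common-e at J1 fixed by 2)
#5 →I2  (J1: bond 2 brought effort, rest push out)

3  (C1, I1, I2 all integral)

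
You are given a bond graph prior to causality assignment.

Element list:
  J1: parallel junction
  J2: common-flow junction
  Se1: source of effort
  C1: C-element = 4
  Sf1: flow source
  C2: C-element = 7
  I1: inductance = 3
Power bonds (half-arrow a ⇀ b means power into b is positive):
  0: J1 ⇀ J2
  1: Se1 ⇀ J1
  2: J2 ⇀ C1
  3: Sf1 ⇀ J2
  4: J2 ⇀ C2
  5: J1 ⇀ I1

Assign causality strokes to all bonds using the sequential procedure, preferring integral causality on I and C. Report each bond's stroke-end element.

β1 stroke at J1  (Se1: effort source, stroke at far end)
β3 stroke at Sf1  (Sf1: flow source, stroke at near end)
β0 stroke at J2  (common-e at J1 fixed by 1)
β5 stroke at I1  (J1 effort already set via bond 1)
β2 stroke at J2  (1-jn J2 has f-setter on 3)
β4 stroke at J2  (common-f at J2 fixed by 3)

bond 0 |J2
bond 1 |J1
bond 2 |J2
bond 3 |Sf1
bond 4 |J2
bond 5 |I1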